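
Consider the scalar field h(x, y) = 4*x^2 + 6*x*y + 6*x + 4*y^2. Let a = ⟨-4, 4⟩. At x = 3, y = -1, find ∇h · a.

-56

∂h/∂x = 8*x + 6*y + 6
∂h/∂y = 6*x + 8*y
∇h at (3, -1) = (24, 10)
∇h · a = (24)(-4) + (10)(4) = -56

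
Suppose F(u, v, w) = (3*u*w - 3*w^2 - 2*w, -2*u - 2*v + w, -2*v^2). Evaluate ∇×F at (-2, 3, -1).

(-13, -2, -2)

(∇×F)₁ = ∂F₃/∂v − ∂F₂/∂w = -4*v - 1
(∇×F)₂ = ∂F₁/∂w − ∂F₃/∂u = 3*u - 6*w - 2
(∇×F)₃ = ∂F₂/∂u − ∂F₁/∂v = -2
∇×F = (-4*v - 1, 3*u - 6*w - 2, -2)
At (-2, 3, -1): (-13, -2, -2).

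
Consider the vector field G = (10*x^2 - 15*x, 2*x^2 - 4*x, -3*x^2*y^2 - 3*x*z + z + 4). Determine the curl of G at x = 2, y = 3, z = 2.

(∇×G)₁ = ∂G₃/∂y − ∂G₂/∂z = -6*x^2*y
(∇×G)₂ = ∂G₁/∂z − ∂G₃/∂x = 6*x*y^2 + 3*z
(∇×G)₃ = ∂G₂/∂x − ∂G₁/∂y = 4*x - 4
∇×G = (-6*x^2*y, 6*x*y^2 + 3*z, 4*x - 4)
At (2, 3, 2): (-72, 114, 4).

(-72, 114, 4)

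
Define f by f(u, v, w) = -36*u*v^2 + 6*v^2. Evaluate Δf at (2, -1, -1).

∂²f/∂u² = 0
∂²f/∂v² = 12*(-6*u + 1)
∂²f/∂w² = 0
∇²f = -72*u + 12
At (2, -1, -1): -132.

-132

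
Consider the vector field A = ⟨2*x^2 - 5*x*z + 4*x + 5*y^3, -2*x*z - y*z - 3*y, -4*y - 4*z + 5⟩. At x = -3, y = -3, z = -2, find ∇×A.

(-13, 15, -131)

(∇×A)₁ = ∂A₃/∂y − ∂A₂/∂z = 2*x + y - 4
(∇×A)₂ = ∂A₁/∂z − ∂A₃/∂x = -5*x
(∇×A)₃ = ∂A₂/∂x − ∂A₁/∂y = -15*y^2 - 2*z
∇×A = (2*x + y - 4, -5*x, -15*y^2 - 2*z)
At (-3, -3, -2): (-13, 15, -131).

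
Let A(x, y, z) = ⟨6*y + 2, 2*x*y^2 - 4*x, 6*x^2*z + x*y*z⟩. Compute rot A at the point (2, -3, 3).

(∇×A)₁ = ∂A₃/∂y − ∂A₂/∂z = x*z
(∇×A)₂ = ∂A₁/∂z − ∂A₃/∂x = -12*x*z - y*z
(∇×A)₃ = ∂A₂/∂x − ∂A₁/∂y = 2*y^2 - 10
∇×A = (x*z, -12*x*z - y*z, 2*y^2 - 10)
At (2, -3, 3): (6, -63, 8).

(6, -63, 8)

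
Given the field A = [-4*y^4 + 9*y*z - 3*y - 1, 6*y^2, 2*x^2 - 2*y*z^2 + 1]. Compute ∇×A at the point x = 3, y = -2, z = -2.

(∇×A)₁ = ∂A₃/∂y − ∂A₂/∂z = -2*z^2
(∇×A)₂ = ∂A₁/∂z − ∂A₃/∂x = -4*x + 9*y
(∇×A)₃ = ∂A₂/∂x − ∂A₁/∂y = 16*y^3 - 9*z + 3
∇×A = (-2*z^2, -4*x + 9*y, 16*y^3 - 9*z + 3)
At (3, -2, -2): (-8, -30, -107).

(-8, -30, -107)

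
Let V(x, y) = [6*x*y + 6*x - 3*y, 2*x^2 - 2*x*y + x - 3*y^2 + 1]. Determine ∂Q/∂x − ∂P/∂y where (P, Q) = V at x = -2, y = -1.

10

∂V₂/∂x = 4*x - 2*y + 1
∂V₁/∂y = 6*x - 3
Scalar curl = -2*x - 2*y + 4
At (-2, -1): 10.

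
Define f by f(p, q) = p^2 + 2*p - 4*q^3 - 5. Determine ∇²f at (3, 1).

-22

∂²f/∂p² = 2
∂²f/∂q² = -24*q
∇²f = -24*q + 2
At (3, 1): -22.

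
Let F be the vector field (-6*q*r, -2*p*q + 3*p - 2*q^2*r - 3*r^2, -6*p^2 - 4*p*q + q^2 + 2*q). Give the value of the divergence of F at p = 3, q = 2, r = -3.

18

∂F₁/∂p = 0
∂F₂/∂q = -2*p - 4*q*r
∂F₃/∂r = 0
∇·F = -2*p - 4*q*r
At (3, 2, -3): 18.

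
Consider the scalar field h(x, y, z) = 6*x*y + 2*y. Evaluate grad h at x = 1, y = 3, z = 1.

∂h/∂x = 6*y
∂h/∂y = 6*x + 2
∂h/∂z = 0
∇h = (6*y, 6*x + 2, 0)
At (1, 3, 1): (18, 8, 0).

(18, 8, 0)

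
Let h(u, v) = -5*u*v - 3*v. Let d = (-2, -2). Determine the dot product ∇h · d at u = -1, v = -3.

∂h/∂u = -5*v
∂h/∂v = -5*u - 3
∇h at (-1, -3) = (15, 2)
∇h · d = (15)(-2) + (2)(-2) = -34

-34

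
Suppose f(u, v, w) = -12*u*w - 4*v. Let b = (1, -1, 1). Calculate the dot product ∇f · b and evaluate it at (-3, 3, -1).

∂f/∂u = -12*w
∂f/∂v = -4
∂f/∂w = -12*u
∇f at (-3, 3, -1) = (12, -4, 36)
∇f · b = (12)(1) + (-4)(-1) + (36)(1) = 52

52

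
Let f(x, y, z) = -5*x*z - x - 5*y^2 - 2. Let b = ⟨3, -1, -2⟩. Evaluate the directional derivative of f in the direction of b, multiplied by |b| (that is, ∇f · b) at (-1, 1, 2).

∂f/∂x = -5*z - 1
∂f/∂y = -10*y
∂f/∂z = -5*x
∇f at (-1, 1, 2) = (-11, -10, 5)
∇f · b = (-11)(3) + (-10)(-1) + (5)(-2) = -33

-33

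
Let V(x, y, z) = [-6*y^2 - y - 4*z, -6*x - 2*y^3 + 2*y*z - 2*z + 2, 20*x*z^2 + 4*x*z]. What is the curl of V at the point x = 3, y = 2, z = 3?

(∇×V)₁ = ∂V₃/∂y − ∂V₂/∂z = -2*y + 2
(∇×V)₂ = ∂V₁/∂z − ∂V₃/∂x = -20*z^2 - 4*z - 4
(∇×V)₃ = ∂V₂/∂x − ∂V₁/∂y = 12*y - 5
∇×V = (-2*y + 2, -20*z^2 - 4*z - 4, 12*y - 5)
At (3, 2, 3): (-2, -196, 19).

(-2, -196, 19)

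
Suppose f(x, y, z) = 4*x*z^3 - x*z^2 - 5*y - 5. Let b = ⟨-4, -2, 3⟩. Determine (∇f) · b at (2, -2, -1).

∂f/∂x = 4*z^3 - z^2
∂f/∂y = -5
∂f/∂z = 12*x*z^2 - 2*x*z
∇f at (2, -2, -1) = (-5, -5, 28)
∇f · b = (-5)(-4) + (-5)(-2) + (28)(3) = 114

114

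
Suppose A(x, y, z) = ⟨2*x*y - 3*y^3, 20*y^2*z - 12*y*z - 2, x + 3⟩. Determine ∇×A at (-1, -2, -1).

(-104, -1, 38)

(∇×A)₁ = ∂A₃/∂y − ∂A₂/∂z = -20*y^2 + 12*y
(∇×A)₂ = ∂A₁/∂z − ∂A₃/∂x = -1
(∇×A)₃ = ∂A₂/∂x − ∂A₁/∂y = -2*x + 9*y^2
∇×A = (-20*y^2 + 12*y, -1, -2*x + 9*y^2)
At (-1, -2, -1): (-104, -1, 38).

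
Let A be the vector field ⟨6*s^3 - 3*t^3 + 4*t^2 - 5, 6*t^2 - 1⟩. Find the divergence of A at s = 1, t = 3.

∂A₁/∂s = 18*s^2
∂A₂/∂t = 12*t
∇·A = 18*s^2 + 12*t
At (1, 3): 54.

54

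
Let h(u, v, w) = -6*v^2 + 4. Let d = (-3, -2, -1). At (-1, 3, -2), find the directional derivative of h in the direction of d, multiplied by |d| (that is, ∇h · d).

∂h/∂u = 0
∂h/∂v = -12*v
∂h/∂w = 0
∇h at (-1, 3, -2) = (0, -36, 0)
∇h · d = (0)(-3) + (-36)(-2) + (0)(-1) = 72

72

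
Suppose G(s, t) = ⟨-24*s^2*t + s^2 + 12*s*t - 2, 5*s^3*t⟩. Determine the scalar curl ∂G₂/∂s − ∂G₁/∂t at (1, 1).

27

∂G₂/∂s = 15*s^2*t
∂G₁/∂t = -24*s^2 + 12*s
Scalar curl = 15*s^2*t + 24*s^2 - 12*s
At (1, 1): 27.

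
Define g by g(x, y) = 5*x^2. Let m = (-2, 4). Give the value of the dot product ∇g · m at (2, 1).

-40

∂g/∂x = 10*x
∂g/∂y = 0
∇g at (2, 1) = (20, 0)
∇g · m = (20)(-2) + (0)(4) = -40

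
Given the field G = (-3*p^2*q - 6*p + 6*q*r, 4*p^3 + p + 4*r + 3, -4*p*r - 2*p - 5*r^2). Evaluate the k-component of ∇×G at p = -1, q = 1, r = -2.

(∇×G)_3 = ∂G₂/∂p − ∂G₁/∂q
= 12*p^2 + 1 − (-3*p^2 + 6*r)
= 15*p^2 - 6*r + 1
At (-1, 1, -2): 28.

28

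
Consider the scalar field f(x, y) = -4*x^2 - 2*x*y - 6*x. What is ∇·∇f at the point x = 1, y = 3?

-8

∂²f/∂x² = -8
∂²f/∂y² = 0
∇²f = -8
At (1, 3): -8.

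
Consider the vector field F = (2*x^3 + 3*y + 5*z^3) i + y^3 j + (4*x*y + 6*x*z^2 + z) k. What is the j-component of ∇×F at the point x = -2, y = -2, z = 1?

(∇×F)_2 = ∂F₁/∂z − ∂F₃/∂x
= 15*z^2 − (4*y + 6*z^2)
= -4*y + 9*z^2
At (-2, -2, 1): 17.

17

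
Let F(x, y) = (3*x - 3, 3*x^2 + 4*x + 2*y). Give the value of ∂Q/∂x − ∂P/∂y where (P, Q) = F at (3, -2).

∂F₂/∂x = 6*x + 4
∂F₁/∂y = 0
Scalar curl = 6*x + 4
At (3, -2): 22.

22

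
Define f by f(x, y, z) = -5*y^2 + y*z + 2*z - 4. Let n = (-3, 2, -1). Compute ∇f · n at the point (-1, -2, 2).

∂f/∂x = 0
∂f/∂y = -10*y + z
∂f/∂z = y + 2
∇f at (-1, -2, 2) = (0, 22, 0)
∇f · n = (0)(-3) + (22)(2) + (0)(-1) = 44

44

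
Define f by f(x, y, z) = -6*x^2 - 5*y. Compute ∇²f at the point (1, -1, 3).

∂²f/∂x² = -12
∂²f/∂y² = 0
∂²f/∂z² = 0
∇²f = -12
At (1, -1, 3): -12.

-12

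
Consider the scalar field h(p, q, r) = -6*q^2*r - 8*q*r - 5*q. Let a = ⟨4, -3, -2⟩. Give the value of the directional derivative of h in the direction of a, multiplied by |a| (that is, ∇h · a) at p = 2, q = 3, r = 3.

567

∂h/∂p = 0
∂h/∂q = -12*q*r - 8*r - 5
∂h/∂r = -6*q^2 - 8*q
∇h at (2, 3, 3) = (0, -137, -78)
∇h · a = (0)(4) + (-137)(-3) + (-78)(-2) = 567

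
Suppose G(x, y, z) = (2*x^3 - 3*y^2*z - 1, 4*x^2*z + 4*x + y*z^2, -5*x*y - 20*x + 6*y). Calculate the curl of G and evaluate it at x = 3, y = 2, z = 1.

(∇×G)₁ = ∂G₃/∂y − ∂G₂/∂z = -4*x^2 - 5*x - 2*y*z + 6
(∇×G)₂ = ∂G₁/∂z − ∂G₃/∂x = -3*y^2 + 5*y + 20
(∇×G)₃ = ∂G₂/∂x − ∂G₁/∂y = 8*x*z + 6*y*z + 4
∇×G = (-4*x^2 - 5*x - 2*y*z + 6, -3*y^2 + 5*y + 20, 8*x*z + 6*y*z + 4)
At (3, 2, 1): (-49, 18, 40).

(-49, 18, 40)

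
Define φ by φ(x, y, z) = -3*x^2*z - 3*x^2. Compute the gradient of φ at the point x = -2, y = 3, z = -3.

∂φ/∂x = -6*x*z - 6*x
∂φ/∂y = 0
∂φ/∂z = -3*x^2
∇φ = (-6*x*z - 6*x, 0, -3*x^2)
At (-2, 3, -3): (-24, 0, -12).

(-24, 0, -12)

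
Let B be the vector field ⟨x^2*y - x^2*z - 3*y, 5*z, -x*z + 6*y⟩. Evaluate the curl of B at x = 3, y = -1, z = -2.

(∇×B)₁ = ∂B₃/∂y − ∂B₂/∂z = 1
(∇×B)₂ = ∂B₁/∂z − ∂B₃/∂x = -x^2 + z
(∇×B)₃ = ∂B₂/∂x − ∂B₁/∂y = -x^2 + 3
∇×B = (1, -x^2 + z, -x^2 + 3)
At (3, -1, -2): (1, -11, -6).

(1, -11, -6)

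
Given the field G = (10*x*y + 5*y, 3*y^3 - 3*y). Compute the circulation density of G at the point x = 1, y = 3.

∂G₂/∂x = 0
∂G₁/∂y = 10*x + 5
Scalar curl = -10*x - 5
At (1, 3): -15.

-15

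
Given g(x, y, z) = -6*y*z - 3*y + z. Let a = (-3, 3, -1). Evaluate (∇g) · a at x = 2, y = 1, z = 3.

∂g/∂x = 0
∂g/∂y = -6*z - 3
∂g/∂z = -6*y + 1
∇g at (2, 1, 3) = (0, -21, -5)
∇g · a = (0)(-3) + (-21)(3) + (-5)(-1) = -58

-58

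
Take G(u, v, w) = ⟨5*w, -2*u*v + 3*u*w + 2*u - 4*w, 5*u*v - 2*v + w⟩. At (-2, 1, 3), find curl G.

(∇×G)₁ = ∂G₃/∂v − ∂G₂/∂w = 2*u + 2
(∇×G)₂ = ∂G₁/∂w − ∂G₃/∂u = -5*v + 5
(∇×G)₃ = ∂G₂/∂u − ∂G₁/∂v = -2*v + 3*w + 2
∇×G = (2*u + 2, -5*v + 5, -2*v + 3*w + 2)
At (-2, 1, 3): (-2, 0, 9).

(-2, 0, 9)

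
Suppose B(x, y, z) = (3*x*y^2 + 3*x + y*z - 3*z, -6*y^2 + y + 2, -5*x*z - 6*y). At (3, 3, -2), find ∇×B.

(∇×B)₁ = ∂B₃/∂y − ∂B₂/∂z = -6
(∇×B)₂ = ∂B₁/∂z − ∂B₃/∂x = y + 5*z - 3
(∇×B)₃ = ∂B₂/∂x − ∂B₁/∂y = -6*x*y - z
∇×B = (-6, y + 5*z - 3, -6*x*y - z)
At (3, 3, -2): (-6, -10, -52).

(-6, -10, -52)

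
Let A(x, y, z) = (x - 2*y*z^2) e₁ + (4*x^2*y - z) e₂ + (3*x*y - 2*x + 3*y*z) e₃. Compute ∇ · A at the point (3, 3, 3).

46

∂A₁/∂x = 1
∂A₂/∂y = 4*x^2
∂A₃/∂z = 3*y
∇·A = 4*x^2 + 3*y + 1
At (3, 3, 3): 46.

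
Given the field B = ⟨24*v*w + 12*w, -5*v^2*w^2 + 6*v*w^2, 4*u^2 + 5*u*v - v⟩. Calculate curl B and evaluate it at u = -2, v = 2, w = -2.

(∇×B)₁ = ∂B₃/∂v − ∂B₂/∂w = 5*u + 10*v^2*w - 12*v*w - 1
(∇×B)₂ = ∂B₁/∂w − ∂B₃/∂u = -8*u + 19*v + 12
(∇×B)₃ = ∂B₂/∂u − ∂B₁/∂v = -24*w
∇×B = (5*u + 10*v^2*w - 12*v*w - 1, -8*u + 19*v + 12, -24*w)
At (-2, 2, -2): (-43, 66, 48).

(-43, 66, 48)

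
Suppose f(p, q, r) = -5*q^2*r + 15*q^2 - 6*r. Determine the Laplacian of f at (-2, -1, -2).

∂²f/∂p² = 0
∂²f/∂q² = 10*(-r + 3)
∂²f/∂r² = 0
∇²f = -10*r + 30
At (-2, -1, -2): 50.

50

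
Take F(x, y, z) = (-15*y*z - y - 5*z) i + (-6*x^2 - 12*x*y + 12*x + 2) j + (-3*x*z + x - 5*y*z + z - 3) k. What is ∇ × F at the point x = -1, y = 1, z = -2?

(∇×F)₁ = ∂F₃/∂y − ∂F₂/∂z = -5*z
(∇×F)₂ = ∂F₁/∂z − ∂F₃/∂x = -15*y + 3*z - 6
(∇×F)₃ = ∂F₂/∂x − ∂F₁/∂y = -12*x - 12*y + 15*z + 13
∇×F = (-5*z, -15*y + 3*z - 6, -12*x - 12*y + 15*z + 13)
At (-1, 1, -2): (10, -27, -17).

(10, -27, -17)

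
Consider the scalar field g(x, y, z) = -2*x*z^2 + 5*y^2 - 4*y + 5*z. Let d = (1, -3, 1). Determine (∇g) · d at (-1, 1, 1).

-11

∂g/∂x = -2*z^2
∂g/∂y = 10*y - 4
∂g/∂z = -4*x*z + 5
∇g at (-1, 1, 1) = (-2, 6, 9)
∇g · d = (-2)(1) + (6)(-3) + (9)(1) = -11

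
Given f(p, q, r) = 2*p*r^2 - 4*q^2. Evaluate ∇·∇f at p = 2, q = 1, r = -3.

∂²f/∂p² = 0
∂²f/∂q² = -8
∂²f/∂r² = 4*p
∇²f = 4*p - 8
At (2, 1, -3): 0.

0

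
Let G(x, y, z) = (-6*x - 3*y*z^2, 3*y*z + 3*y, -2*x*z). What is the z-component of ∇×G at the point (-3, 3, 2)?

12

(∇×G)_3 = ∂G₂/∂x − ∂G₁/∂y
= 0 − (-3*z^2)
= 3*z^2
At (-3, 3, 2): 12.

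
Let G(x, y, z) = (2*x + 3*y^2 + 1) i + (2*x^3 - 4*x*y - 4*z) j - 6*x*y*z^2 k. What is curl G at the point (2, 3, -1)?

(-8, 18, -6)

(∇×G)₁ = ∂G₃/∂y − ∂G₂/∂z = -6*x*z^2 + 4
(∇×G)₂ = ∂G₁/∂z − ∂G₃/∂x = 6*y*z^2
(∇×G)₃ = ∂G₂/∂x − ∂G₁/∂y = 6*x^2 - 10*y
∇×G = (-6*x*z^2 + 4, 6*y*z^2, 6*x^2 - 10*y)
At (2, 3, -1): (-8, 18, -6).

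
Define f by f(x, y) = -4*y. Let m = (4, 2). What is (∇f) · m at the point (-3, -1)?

-8

∂f/∂x = 0
∂f/∂y = -4
∇f at (-3, -1) = (0, -4)
∇f · m = (0)(4) + (-4)(2) = -8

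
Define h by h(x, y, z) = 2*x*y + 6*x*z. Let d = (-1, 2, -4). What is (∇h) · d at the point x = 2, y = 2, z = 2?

∂h/∂x = 2*y + 6*z
∂h/∂y = 2*x
∂h/∂z = 6*x
∇h at (2, 2, 2) = (16, 4, 12)
∇h · d = (16)(-1) + (4)(2) + (12)(-4) = -56

-56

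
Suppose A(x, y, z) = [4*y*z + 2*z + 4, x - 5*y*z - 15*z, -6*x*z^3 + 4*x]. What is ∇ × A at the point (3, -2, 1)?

(∇×A)₁ = ∂A₃/∂y − ∂A₂/∂z = 5*y + 15
(∇×A)₂ = ∂A₁/∂z − ∂A₃/∂x = 4*y + 6*z^3 - 2
(∇×A)₃ = ∂A₂/∂x − ∂A₁/∂y = -4*z + 1
∇×A = (5*y + 15, 4*y + 6*z^3 - 2, -4*z + 1)
At (3, -2, 1): (5, -4, -3).

(5, -4, -3)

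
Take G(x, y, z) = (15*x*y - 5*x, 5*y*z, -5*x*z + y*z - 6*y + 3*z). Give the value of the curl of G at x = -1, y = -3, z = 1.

(∇×G)₁ = ∂G₃/∂y − ∂G₂/∂z = -5*y + z - 6
(∇×G)₂ = ∂G₁/∂z − ∂G₃/∂x = 5*z
(∇×G)₃ = ∂G₂/∂x − ∂G₁/∂y = -15*x
∇×G = (-5*y + z - 6, 5*z, -15*x)
At (-1, -3, 1): (10, 5, 15).

(10, 5, 15)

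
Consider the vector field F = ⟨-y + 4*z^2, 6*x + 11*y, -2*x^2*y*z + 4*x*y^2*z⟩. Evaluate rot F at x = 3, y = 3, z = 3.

(162, 24, 7)

(∇×F)₁ = ∂F₃/∂y − ∂F₂/∂z = -2*x^2*z + 8*x*y*z
(∇×F)₂ = ∂F₁/∂z − ∂F₃/∂x = 4*x*y*z - 4*y^2*z + 8*z
(∇×F)₃ = ∂F₂/∂x − ∂F₁/∂y = 7
∇×F = (-2*x^2*z + 8*x*y*z, 4*x*y*z - 4*y^2*z + 8*z, 7)
At (3, 3, 3): (162, 24, 7).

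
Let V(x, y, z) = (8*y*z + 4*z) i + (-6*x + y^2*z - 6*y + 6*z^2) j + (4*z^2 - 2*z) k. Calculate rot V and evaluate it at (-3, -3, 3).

(-45, -20, -30)

(∇×V)₁ = ∂V₃/∂y − ∂V₂/∂z = -y^2 - 12*z
(∇×V)₂ = ∂V₁/∂z − ∂V₃/∂x = 8*y + 4
(∇×V)₃ = ∂V₂/∂x − ∂V₁/∂y = -8*z - 6
∇×V = (-y^2 - 12*z, 8*y + 4, -8*z - 6)
At (-3, -3, 3): (-45, -20, -30).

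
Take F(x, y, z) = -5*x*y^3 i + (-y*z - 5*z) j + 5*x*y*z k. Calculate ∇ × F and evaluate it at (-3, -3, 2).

(∇×F)₁ = ∂F₃/∂y − ∂F₂/∂z = 5*x*z + y + 5
(∇×F)₂ = ∂F₁/∂z − ∂F₃/∂x = -5*y*z
(∇×F)₃ = ∂F₂/∂x − ∂F₁/∂y = 15*x*y^2
∇×F = (5*x*z + y + 5, -5*y*z, 15*x*y^2)
At (-3, -3, 2): (-28, 30, -405).

(-28, 30, -405)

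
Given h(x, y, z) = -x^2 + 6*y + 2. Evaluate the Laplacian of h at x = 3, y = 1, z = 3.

∂²h/∂x² = -2
∂²h/∂y² = 0
∂²h/∂z² = 0
∇²h = -2
At (3, 1, 3): -2.

-2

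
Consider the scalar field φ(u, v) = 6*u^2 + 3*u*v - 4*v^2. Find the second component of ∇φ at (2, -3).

(∇φ)_2 = ∂φ/∂v = 3*u - 8*v
At (2, -3): 30.

30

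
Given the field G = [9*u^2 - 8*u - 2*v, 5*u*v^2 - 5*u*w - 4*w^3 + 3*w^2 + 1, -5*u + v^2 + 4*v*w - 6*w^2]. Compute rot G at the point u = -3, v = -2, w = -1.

(-5, 5, 27)

(∇×G)₁ = ∂G₃/∂v − ∂G₂/∂w = 5*u + 2*v + 12*w^2 - 2*w
(∇×G)₂ = ∂G₁/∂w − ∂G₃/∂u = 5
(∇×G)₃ = ∂G₂/∂u − ∂G₁/∂v = 5*v^2 - 5*w + 2
∇×G = (5*u + 2*v + 12*w^2 - 2*w, 5, 5*v^2 - 5*w + 2)
At (-3, -2, -1): (-5, 5, 27).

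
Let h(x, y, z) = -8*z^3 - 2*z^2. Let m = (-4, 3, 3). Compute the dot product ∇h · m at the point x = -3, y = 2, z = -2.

-264

∂h/∂x = 0
∂h/∂y = 0
∂h/∂z = -24*z^2 - 4*z
∇h at (-3, 2, -2) = (0, 0, -88)
∇h · m = (0)(-4) + (0)(3) + (-88)(3) = -264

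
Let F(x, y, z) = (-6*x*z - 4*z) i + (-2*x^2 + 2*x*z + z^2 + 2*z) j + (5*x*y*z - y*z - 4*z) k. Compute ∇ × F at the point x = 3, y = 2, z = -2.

(-32, -2, -16)

(∇×F)₁ = ∂F₃/∂y − ∂F₂/∂z = 5*x*z - 2*x - 3*z - 2
(∇×F)₂ = ∂F₁/∂z − ∂F₃/∂x = -6*x - 5*y*z - 4
(∇×F)₃ = ∂F₂/∂x − ∂F₁/∂y = -4*x + 2*z
∇×F = (5*x*z - 2*x - 3*z - 2, -6*x - 5*y*z - 4, -4*x + 2*z)
At (3, 2, -2): (-32, -2, -16).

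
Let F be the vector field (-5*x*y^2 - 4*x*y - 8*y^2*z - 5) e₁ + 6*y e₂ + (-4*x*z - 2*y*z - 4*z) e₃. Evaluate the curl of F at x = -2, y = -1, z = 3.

(-6, 4, -36)

(∇×F)₁ = ∂F₃/∂y − ∂F₂/∂z = -2*z
(∇×F)₂ = ∂F₁/∂z − ∂F₃/∂x = -8*y^2 + 4*z
(∇×F)₃ = ∂F₂/∂x − ∂F₁/∂y = 10*x*y + 4*x + 16*y*z
∇×F = (-2*z, -8*y^2 + 4*z, 10*x*y + 4*x + 16*y*z)
At (-2, -1, 3): (-6, 4, -36).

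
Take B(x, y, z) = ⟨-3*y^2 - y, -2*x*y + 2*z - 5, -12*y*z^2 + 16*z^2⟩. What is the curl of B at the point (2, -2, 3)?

(-110, 0, -7)

(∇×B)₁ = ∂B₃/∂y − ∂B₂/∂z = -12*z^2 - 2
(∇×B)₂ = ∂B₁/∂z − ∂B₃/∂x = 0
(∇×B)₃ = ∂B₂/∂x − ∂B₁/∂y = 4*y + 1
∇×B = (-12*z^2 - 2, 0, 4*y + 1)
At (2, -2, 3): (-110, 0, -7).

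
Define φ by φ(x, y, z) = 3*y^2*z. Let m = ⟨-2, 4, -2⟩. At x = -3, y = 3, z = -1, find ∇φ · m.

∂φ/∂x = 0
∂φ/∂y = 6*y*z
∂φ/∂z = 3*y^2
∇φ at (-3, 3, -1) = (0, -18, 27)
∇φ · m = (0)(-2) + (-18)(4) + (27)(-2) = -126

-126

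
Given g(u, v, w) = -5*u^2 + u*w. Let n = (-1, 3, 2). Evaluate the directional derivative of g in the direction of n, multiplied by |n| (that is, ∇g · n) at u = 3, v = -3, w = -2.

38

∂g/∂u = -10*u + w
∂g/∂v = 0
∂g/∂w = u
∇g at (3, -3, -2) = (-32, 0, 3)
∇g · n = (-32)(-1) + (0)(3) + (3)(2) = 38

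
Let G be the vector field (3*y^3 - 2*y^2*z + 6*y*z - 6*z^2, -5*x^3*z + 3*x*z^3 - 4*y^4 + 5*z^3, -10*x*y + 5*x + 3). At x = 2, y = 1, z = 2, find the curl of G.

(-112, -15, -109)

(∇×G)₁ = ∂G₃/∂y − ∂G₂/∂z = 5*x^3 - 9*x*z^2 - 10*x - 15*z^2
(∇×G)₂ = ∂G₁/∂z − ∂G₃/∂x = -2*y^2 + 16*y - 12*z - 5
(∇×G)₃ = ∂G₂/∂x − ∂G₁/∂y = -15*x^2*z - 9*y^2 + 4*y*z + 3*z^3 - 6*z
∇×G = (5*x^3 - 9*x*z^2 - 10*x - 15*z^2, -2*y^2 + 16*y - 12*z - 5, -15*x^2*z - 9*y^2 + 4*y*z + 3*z^3 - 6*z)
At (2, 1, 2): (-112, -15, -109).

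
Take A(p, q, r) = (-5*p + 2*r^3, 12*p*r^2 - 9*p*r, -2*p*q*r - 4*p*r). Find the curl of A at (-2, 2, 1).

(∇×A)₁ = ∂A₃/∂q − ∂A₂/∂r = -26*p*r + 9*p
(∇×A)₂ = ∂A₁/∂r − ∂A₃/∂p = 2*q*r + 6*r^2 + 4*r
(∇×A)₃ = ∂A₂/∂p − ∂A₁/∂q = 12*r^2 - 9*r
∇×A = (-26*p*r + 9*p, 2*q*r + 6*r^2 + 4*r, 12*r^2 - 9*r)
At (-2, 2, 1): (34, 14, 3).

(34, 14, 3)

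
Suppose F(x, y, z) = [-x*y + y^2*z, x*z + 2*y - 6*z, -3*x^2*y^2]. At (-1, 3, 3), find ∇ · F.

-1

∂F₁/∂x = -y
∂F₂/∂y = 2
∂F₃/∂z = 0
∇·F = -y + 2
At (-1, 3, 3): -1.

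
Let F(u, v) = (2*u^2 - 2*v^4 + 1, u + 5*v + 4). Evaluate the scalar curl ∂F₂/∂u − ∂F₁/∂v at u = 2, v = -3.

∂F₂/∂u = 1
∂F₁/∂v = -8*v^3
Scalar curl = 8*v^3 + 1
At (2, -3): -215.

-215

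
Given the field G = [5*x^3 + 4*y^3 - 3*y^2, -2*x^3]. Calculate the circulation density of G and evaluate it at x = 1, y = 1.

-12

∂G₂/∂x = -6*x^2
∂G₁/∂y = 12*y^2 - 6*y
Scalar curl = -6*x^2 - 12*y^2 + 6*y
At (1, 1): -12.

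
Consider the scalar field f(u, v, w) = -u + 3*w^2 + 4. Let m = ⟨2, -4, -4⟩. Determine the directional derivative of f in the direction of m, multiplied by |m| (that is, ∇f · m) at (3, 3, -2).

∂f/∂u = -1
∂f/∂v = 0
∂f/∂w = 6*w
∇f at (3, 3, -2) = (-1, 0, -12)
∇f · m = (-1)(2) + (0)(-4) + (-12)(-4) = 46

46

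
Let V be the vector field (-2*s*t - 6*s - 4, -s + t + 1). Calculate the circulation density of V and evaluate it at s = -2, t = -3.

∂V₂/∂s = -1
∂V₁/∂t = -2*s
Scalar curl = 2*s - 1
At (-2, -3): -5.

-5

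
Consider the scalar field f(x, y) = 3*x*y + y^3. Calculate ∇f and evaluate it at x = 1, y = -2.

∂f/∂x = 3*y
∂f/∂y = 3*x + 3*y^2
∇f = (3*y, 3*x + 3*y^2)
At (1, -2): (-6, 15).

(-6, 15)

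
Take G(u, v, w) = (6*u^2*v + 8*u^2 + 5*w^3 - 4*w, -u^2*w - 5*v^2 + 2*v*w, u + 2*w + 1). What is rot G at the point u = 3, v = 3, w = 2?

(3, 55, -66)

(∇×G)₁ = ∂G₃/∂v − ∂G₂/∂w = u^2 - 2*v
(∇×G)₂ = ∂G₁/∂w − ∂G₃/∂u = 15*w^2 - 5
(∇×G)₃ = ∂G₂/∂u − ∂G₁/∂v = -6*u^2 - 2*u*w
∇×G = (u^2 - 2*v, 15*w^2 - 5, -6*u^2 - 2*u*w)
At (3, 3, 2): (3, 55, -66).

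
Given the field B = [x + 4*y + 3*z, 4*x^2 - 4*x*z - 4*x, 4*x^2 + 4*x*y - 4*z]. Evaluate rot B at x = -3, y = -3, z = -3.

(∇×B)₁ = ∂B₃/∂y − ∂B₂/∂z = 8*x
(∇×B)₂ = ∂B₁/∂z − ∂B₃/∂x = -8*x - 4*y + 3
(∇×B)₃ = ∂B₂/∂x − ∂B₁/∂y = 8*x - 4*z - 8
∇×B = (8*x, -8*x - 4*y + 3, 8*x - 4*z - 8)
At (-3, -3, -3): (-24, 39, -20).

(-24, 39, -20)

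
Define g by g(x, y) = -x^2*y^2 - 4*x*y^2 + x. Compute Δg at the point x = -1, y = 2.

-2

∂²g/∂x² = -2*y^2
∂²g/∂y² = -2*x*(x + 4)
∇²g = -2*x^2 - 8*x - 2*y^2
At (-1, 2): -2.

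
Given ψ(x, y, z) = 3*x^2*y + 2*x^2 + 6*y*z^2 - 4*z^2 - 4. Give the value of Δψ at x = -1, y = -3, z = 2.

-58

∂²ψ/∂x² = 2*(3*y + 2)
∂²ψ/∂y² = 0
∂²ψ/∂z² = 4*(3*y - 2)
∇²ψ = 18*y - 4
At (-1, -3, 2): -58.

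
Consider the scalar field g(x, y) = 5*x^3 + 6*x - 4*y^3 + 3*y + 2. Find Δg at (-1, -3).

∂²g/∂x² = 30*x
∂²g/∂y² = -24*y
∇²g = 30*x - 24*y
At (-1, -3): 42.

42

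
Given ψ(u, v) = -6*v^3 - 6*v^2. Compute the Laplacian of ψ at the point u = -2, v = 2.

∂²ψ/∂u² = 0
∂²ψ/∂v² = -12*(3*v + 1)
∇²ψ = -36*v - 12
At (-2, 2): -84.

-84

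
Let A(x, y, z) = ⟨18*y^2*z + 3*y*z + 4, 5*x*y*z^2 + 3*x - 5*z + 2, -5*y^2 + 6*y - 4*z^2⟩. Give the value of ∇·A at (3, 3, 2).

44

∂A₁/∂x = 0
∂A₂/∂y = 5*x*z^2
∂A₃/∂z = -8*z
∇·A = 5*x*z^2 - 8*z
At (3, 3, 2): 44.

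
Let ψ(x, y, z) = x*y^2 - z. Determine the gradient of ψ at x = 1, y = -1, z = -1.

∂ψ/∂x = y^2
∂ψ/∂y = 2*x*y
∂ψ/∂z = -1
∇ψ = (y^2, 2*x*y, -1)
At (1, -1, -1): (1, -2, -1).

(1, -2, -1)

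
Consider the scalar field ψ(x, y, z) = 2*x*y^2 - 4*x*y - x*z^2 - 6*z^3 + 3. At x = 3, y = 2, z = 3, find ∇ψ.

(-9, 12, -180)

∂ψ/∂x = 2*y^2 - 4*y - z^2
∂ψ/∂y = 4*x*y - 4*x
∂ψ/∂z = -2*x*z - 18*z^2
∇ψ = (2*y^2 - 4*y - z^2, 4*x*y - 4*x, -2*x*z - 18*z^2)
At (3, 2, 3): (-9, 12, -180).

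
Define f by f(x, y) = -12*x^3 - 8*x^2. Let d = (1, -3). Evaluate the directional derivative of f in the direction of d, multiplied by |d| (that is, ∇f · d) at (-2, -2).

∂f/∂x = -36*x^2 - 16*x
∂f/∂y = 0
∇f at (-2, -2) = (-112, 0)
∇f · d = (-112)(1) + (0)(-3) = -112

-112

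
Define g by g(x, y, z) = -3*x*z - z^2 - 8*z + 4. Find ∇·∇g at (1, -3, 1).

-2

∂²g/∂x² = 0
∂²g/∂y² = 0
∂²g/∂z² = -2
∇²g = -2
At (1, -3, 1): -2.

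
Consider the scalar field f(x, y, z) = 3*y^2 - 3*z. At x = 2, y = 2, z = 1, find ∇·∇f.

∂²f/∂x² = 0
∂²f/∂y² = 6
∂²f/∂z² = 0
∇²f = 6
At (2, 2, 1): 6.

6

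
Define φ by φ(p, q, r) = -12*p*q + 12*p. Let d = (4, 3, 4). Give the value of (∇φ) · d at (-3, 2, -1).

60

∂φ/∂p = -12*q + 12
∂φ/∂q = -12*p
∂φ/∂r = 0
∇φ at (-3, 2, -1) = (-12, 36, 0)
∇φ · d = (-12)(4) + (36)(3) + (0)(4) = 60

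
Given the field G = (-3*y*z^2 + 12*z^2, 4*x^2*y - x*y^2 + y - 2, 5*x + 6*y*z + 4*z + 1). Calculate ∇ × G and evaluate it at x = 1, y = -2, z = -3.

(∇×G)₁ = ∂G₃/∂y − ∂G₂/∂z = 6*z
(∇×G)₂ = ∂G₁/∂z − ∂G₃/∂x = -6*y*z + 24*z - 5
(∇×G)₃ = ∂G₂/∂x − ∂G₁/∂y = 8*x*y - y^2 + 3*z^2
∇×G = (6*z, -6*y*z + 24*z - 5, 8*x*y - y^2 + 3*z^2)
At (1, -2, -3): (-18, -113, 7).

(-18, -113, 7)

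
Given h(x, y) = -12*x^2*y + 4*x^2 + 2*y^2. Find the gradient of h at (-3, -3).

(-240, -120)

∂h/∂x = -24*x*y + 8*x
∂h/∂y = -12*x^2 + 4*y
∇h = (-24*x*y + 8*x, -12*x^2 + 4*y)
At (-3, -3): (-240, -120).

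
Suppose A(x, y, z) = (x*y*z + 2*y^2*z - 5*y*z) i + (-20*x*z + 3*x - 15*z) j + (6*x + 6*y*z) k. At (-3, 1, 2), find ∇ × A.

(∇×A)₁ = ∂A₃/∂y − ∂A₂/∂z = 20*x + 6*z + 15
(∇×A)₂ = ∂A₁/∂z − ∂A₃/∂x = x*y + 2*y^2 - 5*y - 6
(∇×A)₃ = ∂A₂/∂x − ∂A₁/∂y = -x*z - 4*y*z - 15*z + 3
∇×A = (20*x + 6*z + 15, x*y + 2*y^2 - 5*y - 6, -x*z - 4*y*z - 15*z + 3)
At (-3, 1, 2): (-33, -12, -29).

(-33, -12, -29)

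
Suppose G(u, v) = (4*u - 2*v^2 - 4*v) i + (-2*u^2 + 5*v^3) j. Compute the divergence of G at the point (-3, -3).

139

∂G₁/∂u = 4
∂G₂/∂v = 15*v^2
∇·G = 15*v^2 + 4
At (-3, -3): 139.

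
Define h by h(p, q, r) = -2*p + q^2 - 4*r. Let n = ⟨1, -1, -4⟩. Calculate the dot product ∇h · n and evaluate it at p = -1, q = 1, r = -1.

12

∂h/∂p = -2
∂h/∂q = 2*q
∂h/∂r = -4
∇h at (-1, 1, -1) = (-2, 2, -4)
∇h · n = (-2)(1) + (2)(-1) + (-4)(-4) = 12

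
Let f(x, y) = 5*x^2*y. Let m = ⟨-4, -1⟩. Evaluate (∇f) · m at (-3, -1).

-165

∂f/∂x = 10*x*y
∂f/∂y = 5*x^2
∇f at (-3, -1) = (30, 45)
∇f · m = (30)(-4) + (45)(-1) = -165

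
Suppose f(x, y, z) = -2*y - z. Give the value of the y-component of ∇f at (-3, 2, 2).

-2

(∇f)_2 = ∂f/∂y = -2
At (-3, 2, 2): -2.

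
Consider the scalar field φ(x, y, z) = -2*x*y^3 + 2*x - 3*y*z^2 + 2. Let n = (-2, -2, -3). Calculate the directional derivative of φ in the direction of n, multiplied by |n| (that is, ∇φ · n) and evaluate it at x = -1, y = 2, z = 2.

76

∂φ/∂x = -2*y^3 + 2
∂φ/∂y = -6*x*y^2 - 3*z^2
∂φ/∂z = -6*y*z
∇φ at (-1, 2, 2) = (-14, 12, -24)
∇φ · n = (-14)(-2) + (12)(-2) + (-24)(-3) = 76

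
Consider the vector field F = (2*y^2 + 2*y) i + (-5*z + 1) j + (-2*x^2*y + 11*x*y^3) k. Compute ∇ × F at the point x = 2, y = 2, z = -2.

(261, -72, -10)

(∇×F)₁ = ∂F₃/∂y − ∂F₂/∂z = -2*x^2 + 33*x*y^2 + 5
(∇×F)₂ = ∂F₁/∂z − ∂F₃/∂x = 4*x*y - 11*y^3
(∇×F)₃ = ∂F₂/∂x − ∂F₁/∂y = -4*y - 2
∇×F = (-2*x^2 + 33*x*y^2 + 5, 4*x*y - 11*y^3, -4*y - 2)
At (2, 2, -2): (261, -72, -10).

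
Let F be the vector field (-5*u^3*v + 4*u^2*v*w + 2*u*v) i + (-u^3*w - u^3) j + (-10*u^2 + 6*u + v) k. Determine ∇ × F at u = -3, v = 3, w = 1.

(∇×F)₁ = ∂F₃/∂v − ∂F₂/∂w = u^3 + 1
(∇×F)₂ = ∂F₁/∂w − ∂F₃/∂u = 4*u^2*v + 20*u - 6
(∇×F)₃ = ∂F₂/∂u − ∂F₁/∂v = 5*u^3 - 7*u^2*w - 3*u^2 - 2*u
∇×F = (u^3 + 1, 4*u^2*v + 20*u - 6, 5*u^3 - 7*u^2*w - 3*u^2 - 2*u)
At (-3, 3, 1): (-26, 42, -219).

(-26, 42, -219)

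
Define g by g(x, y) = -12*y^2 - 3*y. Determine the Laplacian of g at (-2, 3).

-24

∂²g/∂x² = 0
∂²g/∂y² = -24
∇²g = -24
At (-2, 3): -24.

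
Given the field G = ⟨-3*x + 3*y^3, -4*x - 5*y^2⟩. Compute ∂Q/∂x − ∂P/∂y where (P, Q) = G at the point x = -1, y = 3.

∂G₂/∂x = -4
∂G₁/∂y = 9*y^2
Scalar curl = -9*y^2 - 4
At (-1, 3): -85.

-85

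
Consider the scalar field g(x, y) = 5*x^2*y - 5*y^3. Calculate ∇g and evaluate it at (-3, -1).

∂g/∂x = 10*x*y
∂g/∂y = 5*x^2 - 15*y^2
∇g = (10*x*y, 5*x^2 - 15*y^2)
At (-3, -1): (30, 30).

(30, 30)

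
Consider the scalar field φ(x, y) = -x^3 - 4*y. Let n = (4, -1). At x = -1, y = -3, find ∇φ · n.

-8

∂φ/∂x = -3*x^2
∂φ/∂y = -4
∇φ at (-1, -3) = (-3, -4)
∇φ · n = (-3)(4) + (-4)(-1) = -8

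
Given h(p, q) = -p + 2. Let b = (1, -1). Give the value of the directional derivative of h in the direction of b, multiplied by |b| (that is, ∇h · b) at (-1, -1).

-1

∂h/∂p = -1
∂h/∂q = 0
∇h at (-1, -1) = (-1, 0)
∇h · b = (-1)(1) + (0)(-1) = -1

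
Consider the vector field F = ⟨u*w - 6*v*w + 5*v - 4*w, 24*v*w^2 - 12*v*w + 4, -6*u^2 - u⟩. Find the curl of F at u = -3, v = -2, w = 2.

(∇×F)₁ = ∂F₃/∂v − ∂F₂/∂w = -48*v*w + 12*v
(∇×F)₂ = ∂F₁/∂w − ∂F₃/∂u = 13*u - 6*v - 3
(∇×F)₃ = ∂F₂/∂u − ∂F₁/∂v = 6*w - 5
∇×F = (-48*v*w + 12*v, 13*u - 6*v - 3, 6*w - 5)
At (-3, -2, 2): (168, -30, 7).

(168, -30, 7)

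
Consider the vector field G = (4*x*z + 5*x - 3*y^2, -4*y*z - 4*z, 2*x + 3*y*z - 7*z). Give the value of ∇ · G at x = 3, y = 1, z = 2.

∂G₁/∂x = 4*z + 5
∂G₂/∂y = -4*z
∂G₃/∂z = 3*y - 7
∇·G = 3*y - 2
At (3, 1, 2): 1.

1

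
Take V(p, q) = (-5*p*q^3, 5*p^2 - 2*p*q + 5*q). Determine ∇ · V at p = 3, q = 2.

-41

∂V₁/∂p = -5*q^3
∂V₂/∂q = -2*p + 5
∇·V = -2*p - 5*q^3 + 5
At (3, 2): -41.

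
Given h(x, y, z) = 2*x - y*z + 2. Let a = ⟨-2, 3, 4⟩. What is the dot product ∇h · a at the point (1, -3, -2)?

∂h/∂x = 2
∂h/∂y = -z
∂h/∂z = -y
∇h at (1, -3, -2) = (2, 2, 3)
∇h · a = (2)(-2) + (2)(3) + (3)(4) = 14

14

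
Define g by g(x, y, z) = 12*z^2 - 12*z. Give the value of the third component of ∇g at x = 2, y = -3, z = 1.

(∇g)_3 = ∂g/∂z = 24*z - 12
At (2, -3, 1): 12.

12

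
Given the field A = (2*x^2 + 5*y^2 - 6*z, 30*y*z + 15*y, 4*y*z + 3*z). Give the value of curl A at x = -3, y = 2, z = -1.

(-64, -6, -20)

(∇×A)₁ = ∂A₃/∂y − ∂A₂/∂z = -30*y + 4*z
(∇×A)₂ = ∂A₁/∂z − ∂A₃/∂x = -6
(∇×A)₃ = ∂A₂/∂x − ∂A₁/∂y = -10*y
∇×A = (-30*y + 4*z, -6, -10*y)
At (-3, 2, -1): (-64, -6, -20).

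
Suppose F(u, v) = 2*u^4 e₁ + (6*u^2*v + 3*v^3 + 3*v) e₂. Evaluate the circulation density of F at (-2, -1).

24

∂F₂/∂u = 12*u*v
∂F₁/∂v = 0
Scalar curl = 12*u*v
At (-2, -1): 24.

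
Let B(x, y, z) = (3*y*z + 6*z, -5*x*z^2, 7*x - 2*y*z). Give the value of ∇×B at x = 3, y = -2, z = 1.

(∇×B)₁ = ∂B₃/∂y − ∂B₂/∂z = 10*x*z - 2*z
(∇×B)₂ = ∂B₁/∂z − ∂B₃/∂x = 3*y - 1
(∇×B)₃ = ∂B₂/∂x − ∂B₁/∂y = -5*z^2 - 3*z
∇×B = (10*x*z - 2*z, 3*y - 1, -5*z^2 - 3*z)
At (3, -2, 1): (28, -7, -8).

(28, -7, -8)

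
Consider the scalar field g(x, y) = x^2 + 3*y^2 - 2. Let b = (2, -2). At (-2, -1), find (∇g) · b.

4

∂g/∂x = 2*x
∂g/∂y = 6*y
∇g at (-2, -1) = (-4, -6)
∇g · b = (-4)(2) + (-6)(-2) = 4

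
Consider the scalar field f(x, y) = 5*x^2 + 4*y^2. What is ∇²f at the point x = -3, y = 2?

∂²f/∂x² = 10
∂²f/∂y² = 8
∇²f = 18
At (-3, 2): 18.

18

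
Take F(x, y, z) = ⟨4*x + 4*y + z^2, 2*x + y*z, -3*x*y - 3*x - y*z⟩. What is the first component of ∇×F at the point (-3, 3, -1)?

7

(∇×F)_1 = ∂F₃/∂y − ∂F₂/∂z
= -3*x - z − (y)
= -3*x - y - z
At (-3, 3, -1): 7.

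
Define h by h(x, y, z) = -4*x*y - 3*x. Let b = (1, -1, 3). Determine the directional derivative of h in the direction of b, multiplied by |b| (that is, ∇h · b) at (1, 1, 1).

∂h/∂x = -4*y - 3
∂h/∂y = -4*x
∂h/∂z = 0
∇h at (1, 1, 1) = (-7, -4, 0)
∇h · b = (-7)(1) + (-4)(-1) + (0)(3) = -3

-3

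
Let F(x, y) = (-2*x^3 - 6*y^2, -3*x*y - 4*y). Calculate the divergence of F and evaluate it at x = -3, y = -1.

∂F₁/∂x = -6*x^2
∂F₂/∂y = -3*x - 4
∇·F = -6*x^2 - 3*x - 4
At (-3, -1): -49.

-49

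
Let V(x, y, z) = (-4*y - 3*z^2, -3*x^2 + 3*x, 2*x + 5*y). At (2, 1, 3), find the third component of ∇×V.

(∇×V)_3 = ∂V₂/∂x − ∂V₁/∂y
= -6*x + 3 − (-4)
= -6*x + 7
At (2, 1, 3): -5.

-5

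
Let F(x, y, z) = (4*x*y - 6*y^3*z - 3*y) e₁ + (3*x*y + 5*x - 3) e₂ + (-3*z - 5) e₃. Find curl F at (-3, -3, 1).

(∇×F)₁ = ∂F₃/∂y − ∂F₂/∂z = 0
(∇×F)₂ = ∂F₁/∂z − ∂F₃/∂x = -6*y^3
(∇×F)₃ = ∂F₂/∂x − ∂F₁/∂y = -4*x + 18*y^2*z + 3*y + 8
∇×F = (0, -6*y^3, -4*x + 18*y^2*z + 3*y + 8)
At (-3, -3, 1): (0, 162, 173).

(0, 162, 173)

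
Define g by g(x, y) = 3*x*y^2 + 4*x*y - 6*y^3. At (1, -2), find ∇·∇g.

∂²g/∂x² = 0
∂²g/∂y² = 6*(x - 6*y)
∇²g = 6*x - 36*y
At (1, -2): 78.

78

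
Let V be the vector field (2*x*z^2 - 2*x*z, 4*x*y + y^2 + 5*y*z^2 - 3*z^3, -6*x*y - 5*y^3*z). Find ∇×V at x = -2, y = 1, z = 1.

(∇×V)₁ = ∂V₃/∂y − ∂V₂/∂z = -6*x - 15*y^2*z - 10*y*z + 9*z^2
(∇×V)₂ = ∂V₁/∂z − ∂V₃/∂x = 4*x*z - 2*x + 6*y
(∇×V)₃ = ∂V₂/∂x − ∂V₁/∂y = 4*y
∇×V = (-6*x - 15*y^2*z - 10*y*z + 9*z^2, 4*x*z - 2*x + 6*y, 4*y)
At (-2, 1, 1): (-4, 2, 4).

(-4, 2, 4)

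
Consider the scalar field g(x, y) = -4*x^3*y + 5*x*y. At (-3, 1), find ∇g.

∂g/∂x = -12*x^2*y + 5*y
∂g/∂y = -4*x^3 + 5*x
∇g = (-12*x^2*y + 5*y, -4*x^3 + 5*x)
At (-3, 1): (-103, 93).

(-103, 93)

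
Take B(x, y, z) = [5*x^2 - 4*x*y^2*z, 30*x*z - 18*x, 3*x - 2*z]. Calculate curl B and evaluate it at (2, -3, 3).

(-60, -75, -72)

(∇×B)₁ = ∂B₃/∂y − ∂B₂/∂z = -30*x
(∇×B)₂ = ∂B₁/∂z − ∂B₃/∂x = -4*x*y^2 - 3
(∇×B)₃ = ∂B₂/∂x − ∂B₁/∂y = 8*x*y*z + 30*z - 18
∇×B = (-30*x, -4*x*y^2 - 3, 8*x*y*z + 30*z - 18)
At (2, -3, 3): (-60, -75, -72).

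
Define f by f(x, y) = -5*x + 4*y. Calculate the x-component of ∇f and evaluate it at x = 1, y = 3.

(∇f)_1 = ∂f/∂x = -5
At (1, 3): -5.

-5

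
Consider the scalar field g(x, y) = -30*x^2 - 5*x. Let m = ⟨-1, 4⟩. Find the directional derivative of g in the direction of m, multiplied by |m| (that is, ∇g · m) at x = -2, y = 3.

-115

∂g/∂x = -60*x - 5
∂g/∂y = 0
∇g at (-2, 3) = (115, 0)
∇g · m = (115)(-1) + (0)(4) = -115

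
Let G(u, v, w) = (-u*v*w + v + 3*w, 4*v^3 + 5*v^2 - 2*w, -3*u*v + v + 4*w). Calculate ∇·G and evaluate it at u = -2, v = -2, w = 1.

∂G₁/∂u = -v*w
∂G₂/∂v = 12*v^2 + 10*v
∂G₃/∂w = 4
∇·G = 12*v^2 - v*w + 10*v + 4
At (-2, -2, 1): 34.

34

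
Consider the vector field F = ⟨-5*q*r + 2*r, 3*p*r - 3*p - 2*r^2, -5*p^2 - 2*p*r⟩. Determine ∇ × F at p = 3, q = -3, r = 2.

(∇×F)₁ = ∂F₃/∂q − ∂F₂/∂r = -3*p + 4*r
(∇×F)₂ = ∂F₁/∂r − ∂F₃/∂p = 10*p - 5*q + 2*r + 2
(∇×F)₃ = ∂F₂/∂p − ∂F₁/∂q = 8*r - 3
∇×F = (-3*p + 4*r, 10*p - 5*q + 2*r + 2, 8*r - 3)
At (3, -3, 2): (-1, 51, 13).

(-1, 51, 13)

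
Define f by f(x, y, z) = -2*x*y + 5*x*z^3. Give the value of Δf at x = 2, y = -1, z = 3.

180

∂²f/∂x² = 0
∂²f/∂y² = 0
∂²f/∂z² = 30*x*z
∇²f = 30*x*z
At (2, -1, 3): 180.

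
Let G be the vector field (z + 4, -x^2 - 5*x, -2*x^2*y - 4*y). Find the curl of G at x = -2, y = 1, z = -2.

(∇×G)₁ = ∂G₃/∂y − ∂G₂/∂z = -2*x^2 - 4
(∇×G)₂ = ∂G₁/∂z − ∂G₃/∂x = 4*x*y + 1
(∇×G)₃ = ∂G₂/∂x − ∂G₁/∂y = -2*x - 5
∇×G = (-2*x^2 - 4, 4*x*y + 1, -2*x - 5)
At (-2, 1, -2): (-12, -7, -1).

(-12, -7, -1)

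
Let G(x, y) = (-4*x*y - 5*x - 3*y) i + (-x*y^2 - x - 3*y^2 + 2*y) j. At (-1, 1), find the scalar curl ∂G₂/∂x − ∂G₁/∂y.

-3

∂G₂/∂x = -y^2 - 1
∂G₁/∂y = -4*x - 3
Scalar curl = 4*x - y^2 + 2
At (-1, 1): -3.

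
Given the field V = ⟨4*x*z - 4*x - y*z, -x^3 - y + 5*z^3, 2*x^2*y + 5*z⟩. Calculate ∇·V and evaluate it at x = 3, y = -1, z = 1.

4

∂V₁/∂x = 4*z - 4
∂V₂/∂y = -1
∂V₃/∂z = 5
∇·V = 4*z
At (3, -1, 1): 4.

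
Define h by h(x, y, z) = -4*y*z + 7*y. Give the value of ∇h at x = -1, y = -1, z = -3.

∂h/∂x = 0
∂h/∂y = -4*z + 7
∂h/∂z = -4*y
∇h = (0, -4*z + 7, -4*y)
At (-1, -1, -3): (0, 19, 4).

(0, 19, 4)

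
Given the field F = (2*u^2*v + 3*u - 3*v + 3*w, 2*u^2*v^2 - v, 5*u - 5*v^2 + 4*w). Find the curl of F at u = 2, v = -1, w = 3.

(10, -2, 3)

(∇×F)₁ = ∂F₃/∂v − ∂F₂/∂w = -10*v
(∇×F)₂ = ∂F₁/∂w − ∂F₃/∂u = -2
(∇×F)₃ = ∂F₂/∂u − ∂F₁/∂v = -2*u^2 + 4*u*v^2 + 3
∇×F = (-10*v, -2, -2*u^2 + 4*u*v^2 + 3)
At (2, -1, 3): (10, -2, 3).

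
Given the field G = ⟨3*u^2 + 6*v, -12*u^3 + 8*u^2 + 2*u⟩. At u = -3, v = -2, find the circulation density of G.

-376

∂G₂/∂u = -36*u^2 + 16*u + 2
∂G₁/∂v = 6
Scalar curl = -36*u^2 + 16*u - 4
At (-3, -2): -376.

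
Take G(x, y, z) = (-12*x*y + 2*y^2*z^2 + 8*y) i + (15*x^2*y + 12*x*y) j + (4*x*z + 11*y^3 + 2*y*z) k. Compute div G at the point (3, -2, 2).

203

∂G₁/∂x = -12*y
∂G₂/∂y = 15*x^2 + 12*x
∂G₃/∂z = 4*x + 2*y
∇·G = 15*x^2 + 16*x - 10*y
At (3, -2, 2): 203.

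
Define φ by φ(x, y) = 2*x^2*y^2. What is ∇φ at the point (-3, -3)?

∂φ/∂x = 4*x*y^2
∂φ/∂y = 4*x^2*y
∇φ = (4*x*y^2, 4*x^2*y)
At (-3, -3): (-108, -108).

(-108, -108)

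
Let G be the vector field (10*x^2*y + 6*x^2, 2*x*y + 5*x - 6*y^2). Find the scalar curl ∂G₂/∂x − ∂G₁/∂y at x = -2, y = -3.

-41

∂G₂/∂x = 2*y + 5
∂G₁/∂y = 10*x^2
Scalar curl = -10*x^2 + 2*y + 5
At (-2, -3): -41.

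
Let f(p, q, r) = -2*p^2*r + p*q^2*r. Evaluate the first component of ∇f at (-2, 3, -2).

(∇f)_1 = ∂f/∂p = -4*p*r + q^2*r
At (-2, 3, -2): -34.

-34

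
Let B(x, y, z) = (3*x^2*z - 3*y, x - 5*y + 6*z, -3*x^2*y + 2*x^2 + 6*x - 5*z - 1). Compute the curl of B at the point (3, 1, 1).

(∇×B)₁ = ∂B₃/∂y − ∂B₂/∂z = -3*x^2 - 6
(∇×B)₂ = ∂B₁/∂z − ∂B₃/∂x = 3*x^2 + 6*x*y - 4*x - 6
(∇×B)₃ = ∂B₂/∂x − ∂B₁/∂y = 4
∇×B = (-3*x^2 - 6, 3*x^2 + 6*x*y - 4*x - 6, 4)
At (3, 1, 1): (-33, 27, 4).

(-33, 27, 4)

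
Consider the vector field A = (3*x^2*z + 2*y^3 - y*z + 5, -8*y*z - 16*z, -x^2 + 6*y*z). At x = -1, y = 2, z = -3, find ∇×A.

(14, -1, -27)

(∇×A)₁ = ∂A₃/∂y − ∂A₂/∂z = 8*y + 6*z + 16
(∇×A)₂ = ∂A₁/∂z − ∂A₃/∂x = 3*x^2 + 2*x - y
(∇×A)₃ = ∂A₂/∂x − ∂A₁/∂y = -6*y^2 + z
∇×A = (8*y + 6*z + 16, 3*x^2 + 2*x - y, -6*y^2 + z)
At (-1, 2, -3): (14, -1, -27).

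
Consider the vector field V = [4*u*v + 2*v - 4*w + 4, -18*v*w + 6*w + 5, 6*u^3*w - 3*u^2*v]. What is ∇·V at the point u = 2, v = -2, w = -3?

94

∂V₁/∂u = 4*v
∂V₂/∂v = -18*w
∂V₃/∂w = 6*u^3
∇·V = 6*u^3 + 4*v - 18*w
At (2, -2, -3): 94.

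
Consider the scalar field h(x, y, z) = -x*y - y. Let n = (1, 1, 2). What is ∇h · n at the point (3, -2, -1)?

-2

∂h/∂x = -y
∂h/∂y = -x - 1
∂h/∂z = 0
∇h at (3, -2, -1) = (2, -4, 0)
∇h · n = (2)(1) + (-4)(1) + (0)(2) = -2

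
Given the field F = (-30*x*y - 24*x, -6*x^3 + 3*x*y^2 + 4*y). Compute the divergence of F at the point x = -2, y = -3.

106

∂F₁/∂x = -30*y - 24
∂F₂/∂y = 6*x*y + 4
∇·F = 6*x*y - 30*y - 20
At (-2, -3): 106.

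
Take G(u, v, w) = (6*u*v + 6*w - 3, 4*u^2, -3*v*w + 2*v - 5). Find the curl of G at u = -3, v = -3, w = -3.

(11, 6, -6)

(∇×G)₁ = ∂G₃/∂v − ∂G₂/∂w = -3*w + 2
(∇×G)₂ = ∂G₁/∂w − ∂G₃/∂u = 6
(∇×G)₃ = ∂G₂/∂u − ∂G₁/∂v = 2*u
∇×G = (-3*w + 2, 6, 2*u)
At (-3, -3, -3): (11, 6, -6).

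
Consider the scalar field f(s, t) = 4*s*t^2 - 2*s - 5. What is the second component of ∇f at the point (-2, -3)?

48

(∇f)_2 = ∂f/∂t = 8*s*t
At (-2, -3): 48.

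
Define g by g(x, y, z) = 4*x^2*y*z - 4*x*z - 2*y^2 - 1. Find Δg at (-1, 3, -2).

∂²g/∂x² = 8*y*z
∂²g/∂y² = -4
∂²g/∂z² = 0
∇²g = 8*y*z - 4
At (-1, 3, -2): -52.

-52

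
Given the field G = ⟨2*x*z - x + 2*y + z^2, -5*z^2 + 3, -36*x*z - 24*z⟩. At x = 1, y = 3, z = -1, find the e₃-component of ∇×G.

(∇×G)_3 = ∂G₂/∂x − ∂G₁/∂y
= 0 − (2)
= -2
At (1, 3, -1): -2.

-2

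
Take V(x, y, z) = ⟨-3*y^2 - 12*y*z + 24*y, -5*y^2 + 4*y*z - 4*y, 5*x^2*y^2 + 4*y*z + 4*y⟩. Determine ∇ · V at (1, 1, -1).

-14

∂V₁/∂x = 0
∂V₂/∂y = -10*y + 4*z - 4
∂V₃/∂z = 4*y
∇·V = -6*y + 4*z - 4
At (1, 1, -1): -14.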